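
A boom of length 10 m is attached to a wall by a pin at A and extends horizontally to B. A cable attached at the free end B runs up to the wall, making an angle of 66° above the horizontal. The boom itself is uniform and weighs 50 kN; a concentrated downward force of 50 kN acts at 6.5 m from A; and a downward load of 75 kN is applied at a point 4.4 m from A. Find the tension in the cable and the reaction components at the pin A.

T = 99.06 kN, A_x = 40.29 kN, A_y = 84.50 kN

ΣM about A: T·sin66°·10 − 50·5 − 50·6.5 − 75·4.4 = 0 → T = 905/(10·0.913545) = 99.0646 ≈ 99.06 kN.
ΣF_x = 0: A_x − T·cos66° = 0 → A_x = 99.0646 × 0.406737 = 40.29 kN.
ΣF_y = 0: A_y + T·sin66° − 50 − 50 − 75 = 0 → A_y = 175 − 99.0646 × 0.913545 = 84.50 kN.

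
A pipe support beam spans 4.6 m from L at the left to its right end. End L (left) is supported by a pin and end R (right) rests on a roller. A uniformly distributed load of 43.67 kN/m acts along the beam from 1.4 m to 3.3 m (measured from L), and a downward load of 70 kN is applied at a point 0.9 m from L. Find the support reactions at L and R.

Resultant of the distributed load: 43.67 × 1.9 = 82.973 kN at 2.35 m from L.
Moments about L: R_y·4.6 − (43.67·1.9)·2.35 − 70·0.9 = 0 → R_y = 257.98655/4.6 = 56.084 ≈ 56.08 kN.
ΣF_y = 0: L_y + 56.084 − 43.67·1.9 − 70 = 0 → L_y = 96.89 kN.
ΣF_x = 0: no horizontal applied forces, so L_x = 0.

L_x = 0, L_y = 96.89 kN, R_y = 56.08 kN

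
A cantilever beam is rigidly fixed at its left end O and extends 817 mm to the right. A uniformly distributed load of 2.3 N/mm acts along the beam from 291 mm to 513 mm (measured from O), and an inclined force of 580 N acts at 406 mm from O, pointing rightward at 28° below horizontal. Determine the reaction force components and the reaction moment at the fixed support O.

Resultant of the distributed load: 2.3 × 222 = 510.6 N at 402 mm from O.
ΣF_x = 0: O_x + 580·cos28° = 0 → O_x = -512.1 N.
ΣF_y = 0: O_y − 2.3·222 − 580·sin28° = 0 → O_y = 782.9 N.
ΣM about O: M_O − (2.3·222)·402 − 580·sin28°·406 = 0 → M_O = 315800 N·mm.

O_x = -512.1 N, O_y = 782.9 N, M_O = 315800 N·mm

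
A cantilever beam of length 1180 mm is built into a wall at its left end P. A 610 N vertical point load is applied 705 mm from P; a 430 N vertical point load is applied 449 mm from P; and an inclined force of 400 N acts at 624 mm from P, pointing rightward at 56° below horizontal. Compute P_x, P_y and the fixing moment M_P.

P_x = -223.7 N, P_y = 1372 N, M_P = 830000 N·mm

ΣF_x = 0: P_x + 400·cos56° = 0 → P_x = -223.7 N.
ΣF_y = 0: P_y − 610 − 430 − 400·sin56° = 0 → P_y = 1372 N.
ΣM about P: M_P − 610·705 − 430·449 − 400·sin56°·624 = 0 → M_P = 830000 N·mm.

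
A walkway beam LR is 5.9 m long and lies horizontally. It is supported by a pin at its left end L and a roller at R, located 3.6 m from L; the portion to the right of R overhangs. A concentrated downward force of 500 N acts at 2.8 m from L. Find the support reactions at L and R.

L_x = 0, L_y = 111.1 N, R_y = 388.9 N

Moments about L: R_y·3.6 − 500·2.8 = 0 → R_y = 1400/3.6 = 388.889 ≈ 388.9 N.
ΣF_y = 0: L_y + 388.889 − 500 = 0 → L_y = 111.1 N.
ΣF_x = 0: no horizontal applied forces, so L_x = 0.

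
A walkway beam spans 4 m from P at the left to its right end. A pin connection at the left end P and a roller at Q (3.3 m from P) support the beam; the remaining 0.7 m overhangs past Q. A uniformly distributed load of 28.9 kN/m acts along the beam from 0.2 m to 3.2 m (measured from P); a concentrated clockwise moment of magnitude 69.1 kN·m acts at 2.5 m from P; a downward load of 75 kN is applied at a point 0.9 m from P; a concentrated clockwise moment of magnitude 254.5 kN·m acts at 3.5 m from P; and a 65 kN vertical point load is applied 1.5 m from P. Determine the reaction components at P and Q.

P_x = 0, P_y = 33.98 kN, Q_y = 192.7 kN

Resultant of the distributed load: 28.9 × 3 = 86.7 kN at 1.7 m from P.
ΣM about P: Q_y·3.3 − (28.9·3)·1.7 − 69.1 − 75·0.9 − 254.5 − 65·1.5 = 0 → Q_y = 635.99/3.3 = 192.724 ≈ 192.7 kN.
ΣF_y = 0: P_y + 192.724 − 28.9·3 − 75 − 65 = 0 → P_y = 33.98 kN.
ΣF_x = 0: no horizontal applied forces, so P_x = 0.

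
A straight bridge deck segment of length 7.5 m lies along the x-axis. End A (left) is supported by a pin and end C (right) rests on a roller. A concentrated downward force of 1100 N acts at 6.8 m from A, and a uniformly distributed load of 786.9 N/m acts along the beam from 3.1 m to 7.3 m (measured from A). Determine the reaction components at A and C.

A_x = 0, A_y = 1116 N, C_y = 3289 N

Resultant of the distributed load: 786.9 × 4.2 = 3304.98 N at 5.2 m from A.
Moments about A: C_y·7.5 − 1100·6.8 − (786.9·4.2)·5.2 = 0 → C_y = 24665.896/7.5 = 3288.79 ≈ 3289 N.
ΣF_y = 0: A_y + 3288.79 − 1100 − 786.9·4.2 = 0 → A_y = 1116 N.
ΣF_x = 0: no horizontal applied forces, so A_x = 0.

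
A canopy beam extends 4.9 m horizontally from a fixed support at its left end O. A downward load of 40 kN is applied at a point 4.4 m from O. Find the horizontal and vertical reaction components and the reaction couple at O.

ΣF_x = 0: O_x = 0.
ΣF_y = 0: O_y − 40 = 0 → O_y = 40.00 kN.
ΣM about O: M_O − 40·4.4 = 0 → M_O = 176.0 kN·m.

O_x = 0, O_y = 40.00 kN, M_O = 176.0 kN·m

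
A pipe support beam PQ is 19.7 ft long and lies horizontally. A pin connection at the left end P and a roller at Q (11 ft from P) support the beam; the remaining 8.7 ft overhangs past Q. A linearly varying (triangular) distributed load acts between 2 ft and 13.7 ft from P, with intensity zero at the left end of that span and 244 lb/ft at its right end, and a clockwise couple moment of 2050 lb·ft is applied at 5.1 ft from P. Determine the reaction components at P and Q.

P_x = 0, P_y = -30.65 lb, Q_y = 1458 lb

Resultant of the triangular load: ½ × 244 × 11.7 = 1427.4 lb, acting at 9.8 ft from P (one-third of the span from the peak).
Taking moments about P: Q_y·11 − (½·244·11.7)·9.8 − 2050 = 0 → Q_y = 16038.52/11 = 1458.05 ≈ 1458 lb.
ΣF_y = 0: P_y + 1458.05 − ½·244·11.7 = 0 → P_y = -30.65 lb.
ΣF_x = 0: no horizontal applied forces, so P_x = 0.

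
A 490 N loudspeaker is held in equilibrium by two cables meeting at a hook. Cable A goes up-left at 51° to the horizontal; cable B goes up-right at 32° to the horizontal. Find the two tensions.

ΣF_x = 0: −T_A·cos51° + T_B·cos32° = 0 → T_B = 0.742081·T_A.
ΣF_y = 0: T_A·sin51° + T_B·sin32° = 490.
Substitute: T_A·(0.777146 + 0.742081·0.529919) = 490 → T_A = 418.664 ≈ 418.7 N.
Then T_B = 0.742081 × 418.664 = 310.7 N.

T_A = 418.7 N, T_B = 310.7 N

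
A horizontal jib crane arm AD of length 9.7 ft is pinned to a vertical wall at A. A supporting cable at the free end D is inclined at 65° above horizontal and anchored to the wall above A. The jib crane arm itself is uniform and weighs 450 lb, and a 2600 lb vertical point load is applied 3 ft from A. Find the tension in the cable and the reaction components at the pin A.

T = 1136 lb, A_x = 479.9 lb, A_y = 2021 lb

ΣM about A: T·sin65°·9.7 − 450·4.85 − 2600·3 = 0 → T = 9982.5/(9.7·0.906308) = 1135.51 ≈ 1136 lb.
ΣF_x = 0: A_x − T·cos65° = 0 → A_x = 1135.51 × 0.422618 = 479.9 lb.
ΣF_y = 0: A_y + T·sin65° − 450 − 2600 = 0 → A_y = 3050 − 1135.51 × 0.906308 = 2021 lb.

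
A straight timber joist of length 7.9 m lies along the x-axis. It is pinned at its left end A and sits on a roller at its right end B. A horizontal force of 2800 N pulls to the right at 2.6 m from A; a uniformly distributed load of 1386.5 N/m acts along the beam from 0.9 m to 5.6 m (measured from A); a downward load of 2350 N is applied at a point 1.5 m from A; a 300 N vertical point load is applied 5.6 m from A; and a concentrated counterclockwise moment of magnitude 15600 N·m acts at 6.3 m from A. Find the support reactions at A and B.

A_x = -2800 N, A_y = 7802 N, B_y = 1365 N

Resultant of the distributed load: 1386.5 × 4.7 = 6516.55 N at 3.25 m from A.
Moments about A: B_y·7.9 − (1386.5·4.7)·3.25 − 2350·1.5 − 300·5.6 + 15600 = 0 → B_y = 10783.7875/7.9 = 1365.04 ≈ 1365 N.
ΣF_y = 0: A_y + 1365.04 − 1386.5·4.7 − 2350 − 300 = 0 → A_y = 7802 N.
ΣF_x = 0: A_x + 2800 = 0 → A_x = -2800 N.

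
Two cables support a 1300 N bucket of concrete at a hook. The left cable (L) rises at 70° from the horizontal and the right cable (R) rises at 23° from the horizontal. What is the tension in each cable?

ΣF_x = 0: −T_L·cos70° + T_R·cos23° = 0 → T_R = 0.371557·T_L.
ΣF_y = 0: T_L·sin70° + T_R·sin23° = 1300.
Substitute: T_L·(0.939693 + 0.371557·0.390731) = 1300 → T_L = 1198.3 ≈ 1198 N.
Then T_R = 0.371557 × 1198.3 = 445.2 N.

T_L = 1198 N, T_R = 445.2 N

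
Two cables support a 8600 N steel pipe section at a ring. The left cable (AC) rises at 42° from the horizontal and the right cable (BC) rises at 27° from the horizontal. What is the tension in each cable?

T_AC = 8208 N, T_BC = 6846 N

ΣF_x = 0: −T_AC·cos42° + T_BC·cos27° = 0 → T_BC = 0.834051·T_AC.
ΣF_y = 0: T_AC·sin42° + T_BC·sin27° = 8600.
Substitute: T_AC·(0.669131 + 0.834051·0.45399) = 8600 → T_AC = 8207.82 ≈ 8208 N.
Then T_BC = 0.834051 × 8207.82 = 6846 N.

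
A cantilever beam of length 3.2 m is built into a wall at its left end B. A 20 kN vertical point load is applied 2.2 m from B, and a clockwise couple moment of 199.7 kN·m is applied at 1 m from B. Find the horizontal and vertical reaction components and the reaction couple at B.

ΣF_x = 0: B_x = 0.
ΣF_y = 0: B_y − 20 = 0 → B_y = 20.00 kN.
ΣM about B: M_B − 20·2.2 − 199.7 = 0 → M_B = 243.7 kN·m.

B_x = 0, B_y = 20.00 kN, M_B = 243.7 kN·m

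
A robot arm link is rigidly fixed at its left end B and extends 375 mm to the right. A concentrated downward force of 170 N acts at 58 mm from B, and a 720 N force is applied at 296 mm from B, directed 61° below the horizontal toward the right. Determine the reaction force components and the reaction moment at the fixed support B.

B_x = -349.1 N, B_y = 799.7 N, M_B = 196300 N·mm

ΣF_x = 0: B_x + 720·cos61° = 0 → B_x = -349.1 N.
ΣF_y = 0: B_y − 170 − 720·sin61° = 0 → B_y = 799.7 N.
ΣM about B: M_B − 170·58 − 720·sin61°·296 = 0 → M_B = 196300 N·mm.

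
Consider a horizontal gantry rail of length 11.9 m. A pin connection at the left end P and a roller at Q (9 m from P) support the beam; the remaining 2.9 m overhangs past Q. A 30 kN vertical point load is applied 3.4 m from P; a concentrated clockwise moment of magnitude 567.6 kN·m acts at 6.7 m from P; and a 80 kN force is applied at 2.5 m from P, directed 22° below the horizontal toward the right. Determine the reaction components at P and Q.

P_x = -74.17 kN, P_y = -22.76 kN, Q_y = 82.72 kN

ΣM about P: Q_y·9 − 30·3.4 − 567.6 − 80·sin22°·2.5 = 0 → Q_y = 744.521/9 = 82.7246 ≈ 82.72 kN.
ΣF_y = 0: P_y + 82.7246 − 30 − 80·sin22° = 0 → P_y = -22.76 kN.
ΣF_x = 0: P_x + 80·cos22° = 0 → P_x = -74.17 kN.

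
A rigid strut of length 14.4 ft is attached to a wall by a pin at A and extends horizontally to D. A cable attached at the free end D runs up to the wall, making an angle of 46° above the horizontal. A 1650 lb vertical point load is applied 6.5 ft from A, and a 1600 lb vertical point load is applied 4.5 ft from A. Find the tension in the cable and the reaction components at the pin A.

ΣM about A: T·sin46°·14.4 − 1650·6.5 − 1600·4.5 = 0 → T = 17925/(14.4·0.71934) = 1730.46 ≈ 1730 lb.
ΣF_x = 0: A_x − T·cos46° = 0 → A_x = 1730.46 × 0.694658 = 1202 lb.
ΣF_y = 0: A_y + T·sin46° − 1650 − 1600 = 0 → A_y = 3250 − 1730.46 × 0.71934 = 2005 lb.

T = 1730 lb, A_x = 1202 lb, A_y = 2005 lb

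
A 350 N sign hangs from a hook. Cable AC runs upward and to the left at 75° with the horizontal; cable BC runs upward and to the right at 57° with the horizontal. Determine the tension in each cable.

T_AC = 256.5 N, T_BC = 121.9 N

ΣF_x = 0: −T_AC·cos75° + T_BC·cos57° = 0 → T_BC = 0.475212·T_AC.
ΣF_y = 0: T_AC·sin75° + T_BC·sin57° = 350.
Substitute: T_AC·(0.965926 + 0.475212·0.838671) = 350 → T_AC = 256.509 ≈ 256.5 N.
Then T_BC = 0.475212 × 256.509 = 121.9 N.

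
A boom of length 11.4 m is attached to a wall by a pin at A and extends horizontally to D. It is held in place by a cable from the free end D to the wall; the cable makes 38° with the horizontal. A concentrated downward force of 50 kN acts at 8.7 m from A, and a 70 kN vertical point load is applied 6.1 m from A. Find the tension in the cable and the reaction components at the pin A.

T = 122.8 kN, A_x = 96.78 kN, A_y = 44.39 kN

ΣM about A: T·sin38°·11.4 − 50·8.7 − 70·6.1 = 0 → T = 862/(11.4·0.615661) = 122.818 ≈ 122.8 kN.
ΣF_x = 0: A_x − T·cos38° = 0 → A_x = 122.818 × 0.788011 = 96.78 kN.
ΣF_y = 0: A_y + T·sin38° − 50 − 70 = 0 → A_y = 120 − 122.818 × 0.615661 = 44.39 kN.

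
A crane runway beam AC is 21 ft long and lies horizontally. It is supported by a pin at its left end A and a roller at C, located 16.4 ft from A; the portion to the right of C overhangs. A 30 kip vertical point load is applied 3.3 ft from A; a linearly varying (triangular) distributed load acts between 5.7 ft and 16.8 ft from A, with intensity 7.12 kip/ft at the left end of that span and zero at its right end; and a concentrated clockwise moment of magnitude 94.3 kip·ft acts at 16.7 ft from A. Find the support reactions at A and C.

Resultant of the triangular load: ½ × 7.12 × 11.1 = 39.516 kip, acting at 9.4 ft from A (one-third of the span from the peak).
Moments about A: C_y·16.4 − 30·3.3 − (½·7.12·11.1)·9.4 − 94.3 = 0 → C_y = 564.7504/16.4 = 34.436 ≈ 34.44 kip.
ΣF_y = 0: A_y + 34.436 − 30 − ½·7.12·11.1 = 0 → A_y = 35.08 kip.
ΣF_x = 0: no horizontal applied forces, so A_x = 0.

A_x = 0, A_y = 35.08 kip, C_y = 34.44 kip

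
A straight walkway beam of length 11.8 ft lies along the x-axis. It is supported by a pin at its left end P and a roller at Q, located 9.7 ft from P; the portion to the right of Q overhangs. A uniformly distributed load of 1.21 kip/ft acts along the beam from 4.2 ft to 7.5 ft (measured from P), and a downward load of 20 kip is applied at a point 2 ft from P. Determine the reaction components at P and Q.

P_x = 0, P_y = 17.46 kip, Q_y = 6.532 kip

Resultant of the distributed load: 1.21 × 3.3 = 3.993 kip at 5.85 ft from P.
Moments about P: Q_y·9.7 − (1.21·3.3)·5.85 − 20·2 = 0 → Q_y = 63.35905/9.7 = 6.53186 ≈ 6.532 kip.
ΣF_y = 0: P_y + 6.53186 − 1.21·3.3 − 20 = 0 → P_y = 17.46 kip.
ΣF_x = 0: no horizontal applied forces, so P_x = 0.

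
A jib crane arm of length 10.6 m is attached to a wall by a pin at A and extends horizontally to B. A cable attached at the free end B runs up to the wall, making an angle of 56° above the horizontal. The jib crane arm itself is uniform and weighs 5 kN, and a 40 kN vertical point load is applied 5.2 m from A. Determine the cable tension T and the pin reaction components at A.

ΣM about A: T·sin56°·10.6 − 5·5.3 − 40·5.2 = 0 → T = 234.5/(10.6·0.829038) = 26.6847 ≈ 26.68 kN.
ΣF_x = 0: A_x − T·cos56° = 0 → A_x = 26.6847 × 0.559193 = 14.92 kN.
ΣF_y = 0: A_y + T·sin56° − 5 − 40 = 0 → A_y = 45 − 26.6847 × 0.829038 = 22.88 kN.

T = 26.68 kN, A_x = 14.92 kN, A_y = 22.88 kN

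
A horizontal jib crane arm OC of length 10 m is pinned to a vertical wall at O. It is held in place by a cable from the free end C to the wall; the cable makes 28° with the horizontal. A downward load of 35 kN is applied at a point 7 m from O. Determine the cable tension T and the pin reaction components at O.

T = 52.19 kN, O_x = 46.08 kN, O_y = 10.50 kN

ΣM about O: T·sin28°·10 − 35·7 = 0 → T = 245/(10·0.469472) = 52.1863 ≈ 52.19 kN.
ΣF_x = 0: O_x − T·cos28° = 0 → O_x = 52.1863 × 0.882948 = 46.08 kN.
ΣF_y = 0: O_y + T·sin28° − 35 = 0 → O_y = 35 − 52.1863 × 0.469472 = 10.50 kN.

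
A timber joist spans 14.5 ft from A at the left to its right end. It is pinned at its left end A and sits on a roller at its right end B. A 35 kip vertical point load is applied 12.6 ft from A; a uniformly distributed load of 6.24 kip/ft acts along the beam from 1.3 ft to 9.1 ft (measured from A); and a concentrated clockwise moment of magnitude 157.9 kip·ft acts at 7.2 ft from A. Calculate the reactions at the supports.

Resultant of the distributed load: 6.24 × 7.8 = 48.672 kip at 5.2 ft from A.
ΣM about A: B_y·14.5 − 35·12.6 − (6.24·7.8)·5.2 − 157.9 = 0 → B_y = 851.9944/14.5 = 58.7582 ≈ 58.76 kip.
ΣF_y = 0: A_y + 58.7582 − 35 − 6.24·7.8 = 0 → A_y = 24.91 kip.
ΣF_x = 0: no horizontal applied forces, so A_x = 0.

A_x = 0, A_y = 24.91 kip, B_y = 58.76 kip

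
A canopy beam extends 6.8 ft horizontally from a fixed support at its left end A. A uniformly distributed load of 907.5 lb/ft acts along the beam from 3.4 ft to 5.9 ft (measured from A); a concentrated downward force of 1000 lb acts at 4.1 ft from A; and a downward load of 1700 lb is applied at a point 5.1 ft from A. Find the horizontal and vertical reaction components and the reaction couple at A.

Resultant of the distributed load: 907.5 × 2.5 = 2268.75 lb at 4.65 ft from A.
ΣF_x = 0: A_x = 0.
ΣF_y = 0: A_y − 907.5·2.5 − 1000 − 1700 = 0 → A_y = 4969 lb.
ΣM about A: M_A − (907.5·2.5)·4.65 − 1000·4.1 − 1700·5.1 = 0 → M_A = 23320 lb·ft.

A_x = 0, A_y = 4969 lb, M_A = 23320 lb·ft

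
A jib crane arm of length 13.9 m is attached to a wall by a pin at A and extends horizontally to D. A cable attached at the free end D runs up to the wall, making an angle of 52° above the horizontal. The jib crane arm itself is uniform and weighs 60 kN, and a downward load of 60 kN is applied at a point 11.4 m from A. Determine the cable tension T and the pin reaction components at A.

ΣM about A: T·sin52°·13.9 − 60·6.95 − 60·11.4 = 0 → T = 1101/(13.9·0.788011) = 100.517 ≈ 100.5 kN.
ΣF_x = 0: A_x − T·cos52° = 0 → A_x = 100.517 × 0.615661 = 61.88 kN.
ΣF_y = 0: A_y + T·sin52° − 60 − 60 = 0 → A_y = 120 − 100.517 × 0.788011 = 40.79 kN.

T = 100.5 kN, A_x = 61.88 kN, A_y = 40.79 kN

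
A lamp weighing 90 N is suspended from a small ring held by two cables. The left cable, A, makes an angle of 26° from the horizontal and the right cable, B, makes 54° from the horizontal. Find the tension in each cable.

ΣF_x = 0: −T_A·cos26° + T_B·cos54° = 0 → T_B = 1.52912·T_A.
ΣF_y = 0: T_A·sin26° + T_B·sin54° = 90.
Substitute: T_A·(0.438371 + 1.52912·0.809017) = 90 → T_A = 53.7167 ≈ 53.72 N.
Then T_B = 1.52912 × 53.7167 = 82.14 N.

T_A = 53.72 N, T_B = 82.14 N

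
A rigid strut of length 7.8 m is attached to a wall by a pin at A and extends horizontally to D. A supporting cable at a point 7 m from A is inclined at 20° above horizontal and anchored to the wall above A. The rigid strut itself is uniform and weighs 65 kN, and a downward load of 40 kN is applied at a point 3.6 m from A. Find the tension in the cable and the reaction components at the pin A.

ΣM about A: T·sin20°·7 − 65·3.9 − 40·3.6 = 0 → T = 397.5/(7·0.34202) = 166.03 ≈ 166.0 kN.
ΣF_x = 0: A_x − T·cos20° = 0 → A_x = 166.03 × 0.939693 = 156.0 kN.
ΣF_y = 0: A_y + T·sin20° − 65 − 40 = 0 → A_y = 105 − 166.03 × 0.34202 = 48.21 kN.

T = 166.0 kN, A_x = 156.0 kN, A_y = 48.21 kN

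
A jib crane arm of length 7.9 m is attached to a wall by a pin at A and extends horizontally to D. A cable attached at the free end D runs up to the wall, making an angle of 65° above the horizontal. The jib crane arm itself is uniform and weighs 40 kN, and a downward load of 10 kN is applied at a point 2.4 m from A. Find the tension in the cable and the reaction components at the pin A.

ΣM about A: T·sin65°·7.9 − 40·3.95 − 10·2.4 = 0 → T = 182/(7.9·0.906308) = 25.4196 ≈ 25.42 kN.
ΣF_x = 0: A_x − T·cos65° = 0 → A_x = 25.4196 × 0.422618 = 10.74 kN.
ΣF_y = 0: A_y + T·sin65° − 40 − 10 = 0 → A_y = 50 − 25.4196 × 0.906308 = 26.96 kN.

T = 25.42 kN, A_x = 10.74 kN, A_y = 26.96 kN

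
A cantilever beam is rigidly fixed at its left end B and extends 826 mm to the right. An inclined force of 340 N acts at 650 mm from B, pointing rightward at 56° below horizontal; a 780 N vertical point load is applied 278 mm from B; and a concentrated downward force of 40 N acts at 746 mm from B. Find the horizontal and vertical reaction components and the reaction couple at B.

B_x = -190.1 N, B_y = 1102 N, M_B = 429900 N·mm

ΣF_x = 0: B_x + 340·cos56° = 0 → B_x = -190.1 N.
ΣF_y = 0: B_y − 340·sin56° − 780 − 40 = 0 → B_y = 1102 N.
ΣM about B: M_B − 340·sin56°·650 − 780·278 − 40·746 = 0 → M_B = 429900 N·mm.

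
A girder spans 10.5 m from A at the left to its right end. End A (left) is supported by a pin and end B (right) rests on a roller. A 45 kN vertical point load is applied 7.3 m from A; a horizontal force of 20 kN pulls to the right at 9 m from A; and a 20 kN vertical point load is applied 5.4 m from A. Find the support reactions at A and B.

ΣM about A: B_y·10.5 − 45·7.3 − 20·5.4 = 0 → B_y = 436.5/10.5 = 41.5714 ≈ 41.57 kN.
ΣF_y = 0: A_y + 41.5714 − 45 − 20 = 0 → A_y = 23.43 kN.
ΣF_x = 0: A_x + 20 = 0 → A_x = -20.00 kN.

A_x = -20.00 kN, A_y = 23.43 kN, B_y = 41.57 kN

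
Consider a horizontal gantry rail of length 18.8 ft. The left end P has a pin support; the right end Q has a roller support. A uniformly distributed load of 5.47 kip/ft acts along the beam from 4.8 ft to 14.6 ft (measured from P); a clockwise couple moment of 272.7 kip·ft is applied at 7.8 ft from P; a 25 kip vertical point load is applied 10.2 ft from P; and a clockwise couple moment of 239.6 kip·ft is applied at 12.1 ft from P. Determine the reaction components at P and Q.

Resultant of the distributed load: 5.47 × 9.8 = 53.606 kip at 9.7 ft from P.
Moments about P: Q_y·18.8 − (5.47·9.8)·9.7 − 272.7 − 25·10.2 − 239.6 = 0 → Q_y = 1287.2782/18.8 = 68.4722 ≈ 68.47 kip.
ΣF_y = 0: P_y + 68.4722 − 5.47·9.8 − 25 = 0 → P_y = 10.13 kip.
ΣF_x = 0: no horizontal applied forces, so P_x = 0.

P_x = 0, P_y = 10.13 kip, Q_y = 68.47 kip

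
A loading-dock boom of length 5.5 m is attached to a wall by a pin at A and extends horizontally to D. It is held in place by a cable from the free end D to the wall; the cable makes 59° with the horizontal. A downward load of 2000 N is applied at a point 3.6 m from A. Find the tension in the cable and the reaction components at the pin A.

ΣM about A: T·sin59°·5.5 − 2000·3.6 = 0 → T = 7200/(5.5·0.857167) = 1527.23 ≈ 1527 N.
ΣF_x = 0: A_x − T·cos59° = 0 → A_x = 1527.23 × 0.515038 = 786.6 N.
ΣF_y = 0: A_y + T·sin59° − 2000 = 0 → A_y = 2000 − 1527.23 × 0.857167 = 690.9 N.

T = 1527 N, A_x = 786.6 N, A_y = 690.9 N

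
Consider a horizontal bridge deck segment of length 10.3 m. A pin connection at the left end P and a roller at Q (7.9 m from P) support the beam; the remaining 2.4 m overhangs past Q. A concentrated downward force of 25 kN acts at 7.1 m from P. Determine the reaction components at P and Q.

Taking moments about P: Q_y·7.9 − 25·7.1 = 0 → Q_y = 177.5/7.9 = 22.4684 ≈ 22.47 kN.
ΣF_y = 0: P_y + 22.4684 − 25 = 0 → P_y = 2.532 kN.
ΣF_x = 0: no horizontal applied forces, so P_x = 0.

P_x = 0, P_y = 2.532 kN, Q_y = 22.47 kN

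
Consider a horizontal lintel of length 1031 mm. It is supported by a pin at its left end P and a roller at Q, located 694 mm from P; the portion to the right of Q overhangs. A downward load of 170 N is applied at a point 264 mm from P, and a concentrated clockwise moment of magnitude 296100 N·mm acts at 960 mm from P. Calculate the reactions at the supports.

P_x = 0, P_y = -321.3 N, Q_y = 491.3 N

ΣM about P: Q_y·694 − 170·264 − 296100 = 0 → Q_y = 340980/694 = 491.326 ≈ 491.3 N.
ΣF_y = 0: P_y + 491.326 − 170 = 0 → P_y = -321.3 N.
ΣF_x = 0: no horizontal applied forces, so P_x = 0.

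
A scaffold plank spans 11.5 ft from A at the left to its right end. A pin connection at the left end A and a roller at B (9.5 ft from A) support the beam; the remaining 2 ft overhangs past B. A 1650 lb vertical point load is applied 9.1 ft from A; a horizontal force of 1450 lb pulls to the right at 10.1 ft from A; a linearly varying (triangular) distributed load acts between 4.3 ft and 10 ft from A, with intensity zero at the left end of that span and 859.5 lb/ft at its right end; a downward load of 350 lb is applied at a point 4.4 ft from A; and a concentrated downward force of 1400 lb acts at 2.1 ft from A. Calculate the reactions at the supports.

Resultant of the triangular load: ½ × 859.5 × 5.7 = 2449.575 lb, acting at 8.1 ft from A (one-third of the span from the peak).
Taking moments about A: B_y·9.5 − 1650·9.1 − (½·859.5·5.7)·8.1 − 350·4.4 − 1400·2.1 = 0 → B_y = 39336.5575/9.5 = 4140.69 ≈ 4141 lb.
ΣF_y = 0: A_y + 4140.69 − 1650 − ½·859.5·5.7 − 350 − 1400 = 0 → A_y = 1709 lb.
ΣF_x = 0: A_x + 1450 = 0 → A_x = -1450 lb.

A_x = -1450 lb, A_y = 1709 lb, B_y = 4141 lb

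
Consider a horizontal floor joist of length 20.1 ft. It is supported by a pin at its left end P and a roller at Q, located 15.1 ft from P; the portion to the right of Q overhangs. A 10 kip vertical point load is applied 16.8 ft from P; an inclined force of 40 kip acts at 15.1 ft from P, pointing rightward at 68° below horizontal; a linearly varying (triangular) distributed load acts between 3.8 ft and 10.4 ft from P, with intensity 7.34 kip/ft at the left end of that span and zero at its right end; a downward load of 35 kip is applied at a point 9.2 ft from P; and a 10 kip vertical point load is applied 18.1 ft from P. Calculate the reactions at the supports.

P_x = -14.98 kip, P_y = 25.16 kip, Q_y = 91.15 kip

Resultant of the triangular load: ½ × 7.34 × 6.6 = 24.222 kip, acting at 6 ft from P (one-third of the span from the peak).
ΣM about P: Q_y·15.1 − 10·16.8 − 40·sin68°·15.1 − (½·7.34·6.6)·6 − 35·9.2 − 10·18.1 = 0 → Q_y = 1376.35/15.1 = 91.149 ≈ 91.15 kip.
ΣF_y = 0: P_y + 91.149 − 10 − 40·sin68° − ½·7.34·6.6 − 35 − 10 = 0 → P_y = 25.16 kip.
ΣF_x = 0: P_x + 40·cos68° = 0 → P_x = -14.98 kip.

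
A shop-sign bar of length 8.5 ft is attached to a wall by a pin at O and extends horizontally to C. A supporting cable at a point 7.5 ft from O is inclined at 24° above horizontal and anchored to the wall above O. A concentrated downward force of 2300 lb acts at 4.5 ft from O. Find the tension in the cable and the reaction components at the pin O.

T = 3393 lb, O_x = 3100 lb, O_y = 920.0 lb

ΣM about O: T·sin24°·7.5 − 2300·4.5 = 0 → T = 10350/(7.5·0.406737) = 3392.86 ≈ 3393 lb.
ΣF_x = 0: O_x − T·cos24° = 0 → O_x = 3392.86 × 0.913545 = 3100 lb.
ΣF_y = 0: O_y + T·sin24° − 2300 = 0 → O_y = 2300 − 3392.86 × 0.406737 = 920.0 lb.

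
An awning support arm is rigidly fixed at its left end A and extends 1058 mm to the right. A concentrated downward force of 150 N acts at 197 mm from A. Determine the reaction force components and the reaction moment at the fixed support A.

A_x = 0, A_y = 150.0 N, M_A = 29550 N·mm

ΣF_x = 0: A_x = 0.
ΣF_y = 0: A_y − 150 = 0 → A_y = 150.0 N.
ΣM about A: M_A − 150·197 = 0 → M_A = 29550 N·mm.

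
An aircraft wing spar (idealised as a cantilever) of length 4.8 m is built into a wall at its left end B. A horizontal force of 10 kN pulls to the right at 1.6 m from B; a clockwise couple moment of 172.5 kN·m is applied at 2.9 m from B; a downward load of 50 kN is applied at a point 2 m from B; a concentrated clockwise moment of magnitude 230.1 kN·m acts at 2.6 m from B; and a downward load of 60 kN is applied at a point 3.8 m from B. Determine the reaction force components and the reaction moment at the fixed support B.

B_x = -10.00 kN, B_y = 110.0 kN, M_B = 730.6 kN·m

ΣF_x = 0: B_x + 10 = 0 → B_x = -10.00 kN.
ΣF_y = 0: B_y − 50 − 60 = 0 → B_y = 110.0 kN.
ΣM about B: M_B − 172.5 − 50·2 − 230.1 − 60·3.8 = 0 → M_B = 730.6 kN·m.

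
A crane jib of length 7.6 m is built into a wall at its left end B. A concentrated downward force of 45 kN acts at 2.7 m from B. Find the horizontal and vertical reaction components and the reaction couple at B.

ΣF_x = 0: B_x = 0.
ΣF_y = 0: B_y − 45 = 0 → B_y = 45.00 kN.
ΣM about B: M_B − 45·2.7 = 0 → M_B = 121.5 kN·m.

B_x = 0, B_y = 45.00 kN, M_B = 121.5 kN·m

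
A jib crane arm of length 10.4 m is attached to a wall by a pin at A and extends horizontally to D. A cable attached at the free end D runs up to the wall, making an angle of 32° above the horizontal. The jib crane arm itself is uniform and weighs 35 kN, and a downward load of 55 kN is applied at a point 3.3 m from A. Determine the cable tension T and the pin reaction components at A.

T = 65.96 kN, A_x = 55.93 kN, A_y = 55.05 kN

ΣM about A: T·sin32°·10.4 − 35·5.2 − 55·3.3 = 0 → T = 363.5/(10.4·0.529919) = 65.9571 ≈ 65.96 kN.
ΣF_x = 0: A_x − T·cos32° = 0 → A_x = 65.9571 × 0.848048 = 55.93 kN.
ΣF_y = 0: A_y + T·sin32° − 35 − 55 = 0 → A_y = 90 − 65.9571 × 0.529919 = 55.05 kN.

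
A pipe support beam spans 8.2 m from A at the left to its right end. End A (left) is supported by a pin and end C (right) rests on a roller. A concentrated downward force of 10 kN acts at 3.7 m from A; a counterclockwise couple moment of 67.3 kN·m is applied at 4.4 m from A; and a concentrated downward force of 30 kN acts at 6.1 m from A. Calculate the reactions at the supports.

Moments about A: C_y·8.2 − 10·3.7 + 67.3 − 30·6.1 = 0 → C_y = 152.7/8.2 = 18.622 ≈ 18.62 kN.
ΣF_y = 0: A_y + 18.622 − 10 − 30 = 0 → A_y = 21.38 kN.
ΣF_x = 0: no horizontal applied forces, so A_x = 0.

A_x = 0, A_y = 21.38 kN, C_y = 18.62 kN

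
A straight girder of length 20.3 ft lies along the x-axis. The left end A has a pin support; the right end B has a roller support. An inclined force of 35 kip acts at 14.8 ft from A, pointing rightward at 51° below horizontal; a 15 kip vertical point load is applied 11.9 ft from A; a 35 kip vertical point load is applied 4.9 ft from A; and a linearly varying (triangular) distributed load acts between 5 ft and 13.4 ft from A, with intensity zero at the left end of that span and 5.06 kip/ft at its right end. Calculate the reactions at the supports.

Resultant of the triangular load: ½ × 5.06 × 8.4 = 21.252 kip, acting at 10.6 ft from A (one-third of the span from the peak).
ΣM about A: B_y·20.3 − 35·sin51°·14.8 − 15·11.9 − 35·4.9 − (½·5.06·8.4)·10.6 = 0 → B_y = 977.833/20.3 = 48.1691 ≈ 48.17 kip.
ΣF_y = 0: A_y + 48.1691 − 35·sin51° − 15 − 35 − ½·5.06·8.4 = 0 → A_y = 50.28 kip.
ΣF_x = 0: A_x + 35·cos51° = 0 → A_x = -22.03 kip.

A_x = -22.03 kip, A_y = 50.28 kip, B_y = 48.17 kip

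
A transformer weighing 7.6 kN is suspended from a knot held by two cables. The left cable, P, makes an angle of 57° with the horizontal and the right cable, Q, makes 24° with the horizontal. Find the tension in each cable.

T_P = 7.029 kN, T_Q = 4.191 kN

ΣF_x = 0: −T_P·cos57° + T_Q·cos24° = 0 → T_Q = 0.596182·T_P.
ΣF_y = 0: T_P·sin57° + T_Q·sin24° = 7.6.
Substitute: T_P·(0.838671 + 0.596182·0.406737) = 7.6 → T_P = 7.02949 ≈ 7.029 kN.
Then T_Q = 0.596182 × 7.02949 = 4.191 kN.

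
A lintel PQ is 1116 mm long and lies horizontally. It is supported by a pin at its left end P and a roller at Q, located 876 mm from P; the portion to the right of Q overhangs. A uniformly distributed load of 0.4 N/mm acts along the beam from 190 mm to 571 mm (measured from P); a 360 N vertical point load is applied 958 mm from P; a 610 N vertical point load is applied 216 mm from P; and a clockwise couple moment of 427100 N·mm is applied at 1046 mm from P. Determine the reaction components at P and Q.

Resultant of the distributed load: 0.4 × 381 = 152.4 N at 380.5 mm from P.
Moments about P: Q_y·876 − (0.4·381)·380.5 − 360·958 − 610·216 − 427100 = 0 → Q_y = 961728.2/876 = 1097.86 ≈ 1098 N.
ΣF_y = 0: P_y + 1097.86 − 0.4·381 − 360 − 610 = 0 → P_y = 24.54 N.
ΣF_x = 0: no horizontal applied forces, so P_x = 0.

P_x = 0, P_y = 24.54 N, Q_y = 1098 N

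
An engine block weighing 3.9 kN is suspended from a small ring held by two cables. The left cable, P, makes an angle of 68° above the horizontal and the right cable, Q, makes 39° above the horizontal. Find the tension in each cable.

T_P = 3.169 kN, T_Q = 1.528 kN

ΣF_x = 0: −T_P·cos68° + T_Q·cos39° = 0 → T_Q = 0.482029·T_P.
ΣF_y = 0: T_P·sin68° + T_Q·sin39° = 3.9.
Substitute: T_P·(0.927184 + 0.482029·0.62932) = 3.9 → T_P = 3.16935 ≈ 3.169 kN.
Then T_Q = 0.482029 × 3.16935 = 1.528 kN.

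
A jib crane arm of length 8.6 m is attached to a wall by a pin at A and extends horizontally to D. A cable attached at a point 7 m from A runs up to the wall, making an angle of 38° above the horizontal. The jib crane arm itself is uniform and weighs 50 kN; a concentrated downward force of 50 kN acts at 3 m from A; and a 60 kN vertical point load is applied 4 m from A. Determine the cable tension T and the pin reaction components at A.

T = 140.4 kN, A_x = 110.6 kN, A_y = 73.57 kN

ΣM about A: T·sin38°·7 − 50·4.3 − 50·3 − 60·4 = 0 → T = 605/(7·0.615661) = 140.383 ≈ 140.4 kN.
ΣF_x = 0: A_x − T·cos38° = 0 → A_x = 140.383 × 0.788011 = 110.6 kN.
ΣF_y = 0: A_y + T·sin38° − 50 − 50 − 60 = 0 → A_y = 160 − 140.383 × 0.615661 = 73.57 kN.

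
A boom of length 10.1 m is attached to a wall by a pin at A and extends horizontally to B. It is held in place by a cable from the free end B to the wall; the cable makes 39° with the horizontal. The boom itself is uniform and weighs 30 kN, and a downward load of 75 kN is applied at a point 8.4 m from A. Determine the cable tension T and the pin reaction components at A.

ΣM about A: T·sin39°·10.1 − 30·5.05 − 75·8.4 = 0 → T = 781.5/(10.1·0.62932) = 122.952 ≈ 123.0 kN.
ΣF_x = 0: A_x − T·cos39° = 0 → A_x = 122.952 × 0.777146 = 95.55 kN.
ΣF_y = 0: A_y + T·sin39° − 30 − 75 = 0 → A_y = 105 − 122.952 × 0.62932 = 27.62 kN.

T = 123.0 kN, A_x = 95.55 kN, A_y = 27.62 kN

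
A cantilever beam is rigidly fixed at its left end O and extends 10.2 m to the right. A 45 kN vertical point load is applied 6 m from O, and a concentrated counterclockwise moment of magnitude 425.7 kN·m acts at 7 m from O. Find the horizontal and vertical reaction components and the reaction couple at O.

O_x = 0, O_y = 45.00 kN, M_O = -155.7 kN·m

ΣF_x = 0: O_x = 0.
ΣF_y = 0: O_y − 45 = 0 → O_y = 45.00 kN.
ΣM about O: M_O − 45·6 + 425.7 = 0 → M_O = -155.7 kN·m.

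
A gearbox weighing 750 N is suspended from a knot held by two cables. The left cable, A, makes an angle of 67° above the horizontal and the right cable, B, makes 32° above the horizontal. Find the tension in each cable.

T_A = 644.0 N, T_B = 296.7 N

ΣF_x = 0: −T_A·cos67° + T_B·cos32° = 0 → T_B = 0.460742·T_A.
ΣF_y = 0: T_A·sin67° + T_B·sin32° = 750.
Substitute: T_A·(0.920505 + 0.460742·0.529919) = 750 → T_A = 643.964 ≈ 644.0 N.
Then T_B = 0.460742 × 643.964 = 296.7 N.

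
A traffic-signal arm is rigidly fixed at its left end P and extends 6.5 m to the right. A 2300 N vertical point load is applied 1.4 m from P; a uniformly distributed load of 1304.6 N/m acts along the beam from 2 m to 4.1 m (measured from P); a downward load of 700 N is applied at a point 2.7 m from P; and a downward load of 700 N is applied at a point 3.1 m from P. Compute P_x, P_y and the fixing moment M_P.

P_x = 0, P_y = 6440 N, M_P = 15640 N·m

Resultant of the distributed load: 1304.6 × 2.1 = 2739.66 N at 3.05 m from P.
ΣF_x = 0: P_x = 0.
ΣF_y = 0: P_y − 2300 − 1304.6·2.1 − 700 − 700 = 0 → P_y = 6440 N.
ΣM about P: M_P − 2300·1.4 − (1304.6·2.1)·3.05 − 700·2.7 − 700·3.1 = 0 → M_P = 15640 N·m.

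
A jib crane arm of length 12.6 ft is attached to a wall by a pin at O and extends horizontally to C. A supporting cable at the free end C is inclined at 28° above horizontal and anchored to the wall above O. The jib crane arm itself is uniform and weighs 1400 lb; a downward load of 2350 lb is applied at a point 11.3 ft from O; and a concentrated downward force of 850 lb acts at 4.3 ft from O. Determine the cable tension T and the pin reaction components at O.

ΣM about O: T·sin28°·12.6 − 1400·6.3 − 2350·11.3 − 850·4.3 = 0 → T = 39030/(12.6·0.469472) = 6598.09 ≈ 6598 lb.
ΣF_x = 0: O_x − T·cos28° = 0 → O_x = 6598.09 × 0.882948 = 5826 lb.
ΣF_y = 0: O_y + T·sin28° − 1400 − 2350 − 850 = 0 → O_y = 4600 − 6598.09 × 0.469472 = 1502 lb.

T = 6598 lb, O_x = 5826 lb, O_y = 1502 lb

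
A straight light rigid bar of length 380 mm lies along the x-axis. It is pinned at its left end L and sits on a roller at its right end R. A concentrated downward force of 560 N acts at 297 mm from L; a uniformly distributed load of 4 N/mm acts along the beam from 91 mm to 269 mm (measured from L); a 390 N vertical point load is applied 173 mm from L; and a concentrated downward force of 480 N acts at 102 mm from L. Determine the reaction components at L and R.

Resultant of the distributed load: 4 × 178 = 712 N at 180 mm from L.
Moments about L: R_y·380 − 560·297 − (4·178)·180 − 390·173 − 480·102 = 0 → R_y = 410910/380 = 1081.34 ≈ 1081 N.
ΣF_y = 0: L_y + 1081.34 − 560 − 4·178 − 390 − 480 = 0 → L_y = 1061 N.
ΣF_x = 0: no horizontal applied forces, so L_x = 0.

L_x = 0, L_y = 1061 N, R_y = 1081 N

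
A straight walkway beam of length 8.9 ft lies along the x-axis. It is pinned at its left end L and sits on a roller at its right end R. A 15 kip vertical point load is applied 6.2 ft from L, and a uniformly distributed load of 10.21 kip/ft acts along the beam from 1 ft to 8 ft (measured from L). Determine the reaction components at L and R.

Resultant of the distributed load: 10.21 × 7 = 71.47 kip at 4.5 ft from L.
ΣM about L: R_y·8.9 − 15·6.2 − (10.21·7)·4.5 = 0 → R_y = 414.615/8.9 = 46.586 ≈ 46.59 kip.
ΣF_y = 0: L_y + 46.586 − 15 − 10.21·7 = 0 → L_y = 39.88 kip.
ΣF_x = 0: no horizontal applied forces, so L_x = 0.

L_x = 0, L_y = 39.88 kip, R_y = 46.59 kip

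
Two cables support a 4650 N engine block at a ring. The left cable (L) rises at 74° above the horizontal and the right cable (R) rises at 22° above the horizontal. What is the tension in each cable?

T_L = 4335 N, T_R = 1289 N

ΣF_x = 0: −T_L·cos74° + T_R·cos22° = 0 → T_R = 0.297284·T_L.
ΣF_y = 0: T_L·sin74° + T_R·sin22° = 4650.
Substitute: T_L·(0.961262 + 0.297284·0.374607) = 4650 → T_L = 4335.15 ≈ 4335 N.
Then T_R = 0.297284 × 4335.15 = 1289 N.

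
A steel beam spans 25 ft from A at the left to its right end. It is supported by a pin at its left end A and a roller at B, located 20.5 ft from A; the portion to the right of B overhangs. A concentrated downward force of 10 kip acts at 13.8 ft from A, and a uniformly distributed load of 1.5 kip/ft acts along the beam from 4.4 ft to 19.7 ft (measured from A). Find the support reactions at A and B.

Resultant of the distributed load: 1.5 × 15.3 = 22.95 kip at 12.05 ft from A.
Taking moments about A: B_y·20.5 − 10·13.8 − (1.5·15.3)·12.05 = 0 → B_y = 414.5475/20.5 = 20.2218 ≈ 20.22 kip.
ΣF_y = 0: A_y + 20.2218 − 10 − 1.5·15.3 = 0 → A_y = 12.73 kip.
ΣF_x = 0: no horizontal applied forces, so A_x = 0.

A_x = 0, A_y = 12.73 kip, B_y = 20.22 kip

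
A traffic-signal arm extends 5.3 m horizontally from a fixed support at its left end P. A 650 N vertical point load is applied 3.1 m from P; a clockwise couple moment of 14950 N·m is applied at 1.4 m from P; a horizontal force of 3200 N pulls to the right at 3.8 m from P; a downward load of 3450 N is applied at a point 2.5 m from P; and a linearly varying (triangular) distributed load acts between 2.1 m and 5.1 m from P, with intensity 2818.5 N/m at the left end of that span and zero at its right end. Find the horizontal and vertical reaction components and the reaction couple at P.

Resultant of the triangular load: ½ × 2818.5 × 3 = 4227.75 N, acting at 3.1 m from P (one-third of the span from the peak).
ΣF_x = 0: P_x + 3200 = 0 → P_x = -3200 N.
ΣF_y = 0: P_y − 650 − 3450 − ½·2818.5·3 = 0 → P_y = 8328 N.
ΣM about P: M_P − 650·3.1 − 14950 − 3450·2.5 − (½·2818.5·3)·3.1 = 0 → M_P = 38700 N·m.

P_x = -3200 N, P_y = 8328 N, M_P = 38700 N·m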